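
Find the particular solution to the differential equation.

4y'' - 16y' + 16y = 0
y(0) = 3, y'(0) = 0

General solution: y = (C₁ + C₂x)e^(2x)
Repeated root r = 2
Applying ICs: C₁ = 3, C₂ = -6
Particular solution: y = (3 - 6x)e^(2x)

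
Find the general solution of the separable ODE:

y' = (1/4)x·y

Separating variables and integrating:
ln|y| = x^2/8 + C

General solution: y = Ce^(x^2/8)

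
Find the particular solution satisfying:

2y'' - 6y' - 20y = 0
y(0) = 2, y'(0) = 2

General solution: y = C₁e^(5x) + C₂e^(-2x)
Applying ICs: C₁ = 6/7, C₂ = 8/7
Particular solution: y = (6/7)e^(5x) + (8/7)e^(-2x)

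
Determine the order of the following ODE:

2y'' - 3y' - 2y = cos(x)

The order is 2 (highest derivative is of order 2).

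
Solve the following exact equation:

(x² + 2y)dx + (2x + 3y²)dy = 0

Verify exactness: ∂M/∂y = ∂N/∂x ✓
Find F(x,y) such that ∂F/∂x = M, ∂F/∂y = N
Solution: x³/3 + 2xy + y³ = C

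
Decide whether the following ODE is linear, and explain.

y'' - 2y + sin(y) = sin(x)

Nonlinear (sin(y) is nonlinear in y)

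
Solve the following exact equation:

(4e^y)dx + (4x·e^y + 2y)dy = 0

Verify exactness: ∂M/∂y = ∂N/∂x ✓
Find F(x,y) such that ∂F/∂x = M, ∂F/∂y = N
Solution: 4x·e^y + y² = C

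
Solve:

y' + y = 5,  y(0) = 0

General solution: y = 5 + Ce^(-x)
Applying y(0) = 0: C = 0 - 5 = -5
Particular solution: y = 5 - 5e^(-x)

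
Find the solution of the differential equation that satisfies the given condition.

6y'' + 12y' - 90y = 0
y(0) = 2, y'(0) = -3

General solution: y = C₁e^(3x) + C₂e^(-5x)
Applying ICs: C₁ = 7/8, C₂ = 9/8
Particular solution: y = (7/8)e^(3x) + (9/8)e^(-5x)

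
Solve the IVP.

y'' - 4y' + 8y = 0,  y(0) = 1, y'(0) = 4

General solution: y = e^(2x)(C₁cos(2x) + C₂sin(2x))
Complex roots r = 2 ± 2i
Applying ICs: C₁ = 1, C₂ = 1
Particular solution: y = e^(2x)(cos(2x) + sin(2x))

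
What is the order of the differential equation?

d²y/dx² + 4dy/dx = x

The order is 2 (highest derivative is of order 2).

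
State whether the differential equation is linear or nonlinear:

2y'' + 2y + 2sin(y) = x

Nonlinear (sin(y) is nonlinear in y)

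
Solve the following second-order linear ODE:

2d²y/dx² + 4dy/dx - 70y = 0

Characteristic equation: 2r² + 4r - 70 = 0
Divide by 2: r² + 2r - 35 = 0
Roots: r = 5, -7 (distinct real)
General solution: y = C₁e^(5x) + C₂e^(-7x)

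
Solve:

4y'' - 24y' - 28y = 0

Characteristic equation: 4r² - 24r - 28 = 0
Divide by 4: r² - 6r - 7 = 0
Roots: r = 7, -1 (distinct real)
General solution: y = C₁e^(7x) + C₂e^(-x)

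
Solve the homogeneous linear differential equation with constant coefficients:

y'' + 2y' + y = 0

Characteristic equation: r² + 2r + 1 = 0
Factored: (r + 1)² = 0
Repeated root: r = -1
General solution: y = (C₁ + C₂x)e^(-x)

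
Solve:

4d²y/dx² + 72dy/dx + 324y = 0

Characteristic equation: 4r² + 72r + 324 = 0
Divide by 4: r² + 18r + 81 = 0
Factored: (r + 9)² = 0
Repeated root: r = -9
General solution: y = (C₁ + C₂x)e^(-9x)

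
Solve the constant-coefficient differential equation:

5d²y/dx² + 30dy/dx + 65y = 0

Characteristic equation: 5r² + 30r + 65 = 0
Divide by 5: r² + 6r + 13 = 0
Roots: r = -3 ± 2i (complex conjugates)
General solution: y = e^(-3x)(C₁cos(2x) + C₂sin(2x))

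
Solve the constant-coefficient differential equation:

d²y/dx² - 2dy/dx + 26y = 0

Characteristic equation: r² - 2r + 26 = 0
Roots: r = 1 ± 5i (complex conjugates)
General solution: y = e^x(C₁cos(5x) + C₂sin(5x))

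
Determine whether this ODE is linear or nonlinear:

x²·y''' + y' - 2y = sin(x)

Linear (y and its derivatives appear to the first power only, no products of y terms)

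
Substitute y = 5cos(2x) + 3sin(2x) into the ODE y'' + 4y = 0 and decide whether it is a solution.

Verification:
y'' = -20cos(2x) - 12sin(2x)
y'' + 4y = 0 ✓

Yes, it is a solution.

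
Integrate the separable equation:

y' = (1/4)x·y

Separating variables and integrating:
ln|y| = x^2/8 + C

General solution: y = Ce^(x^2/8)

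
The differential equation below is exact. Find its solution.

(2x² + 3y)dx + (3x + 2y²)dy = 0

Verify exactness: ∂M/∂y = ∂N/∂x ✓
Find F(x,y) such that ∂F/∂x = M, ∂F/∂y = N
Solution: 2x³/3 + 3xy + 2y³/3 = C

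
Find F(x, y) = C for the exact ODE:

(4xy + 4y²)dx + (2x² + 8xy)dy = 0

Verify exactness: ∂M/∂y = ∂N/∂x ✓
Find F(x,y) such that ∂F/∂x = M, ∂F/∂y = N
Solution: 2x²y + 4xy² = C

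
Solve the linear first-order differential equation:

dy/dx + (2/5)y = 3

Using integrating factor method:

General solution: y = 15/2 + Ce^(-2x/5)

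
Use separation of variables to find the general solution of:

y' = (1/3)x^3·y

Separating variables and integrating:
ln|y| = x^4/12 + C

General solution: y = Ce^(x^4/12)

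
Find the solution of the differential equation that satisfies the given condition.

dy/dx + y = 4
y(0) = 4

General solution: y = 4 + Ce^(-x)
Applying y(0) = 4: C = 4 - 4 = 0
Particular solution: y = 4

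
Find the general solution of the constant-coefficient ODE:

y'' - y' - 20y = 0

Characteristic equation: r² - r - 20 = 0
Roots: r = 5, -4 (distinct real)
General solution: y = C₁e^(5x) + C₂e^(-4x)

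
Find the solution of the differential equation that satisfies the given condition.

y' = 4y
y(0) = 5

General solution: y = Ce^(4x)
Applying IC y(0) = 5:
Particular solution: y = 5e^(4x)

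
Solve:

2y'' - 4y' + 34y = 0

Characteristic equation: 2r² - 4r + 34 = 0
Divide by 2: r² - 2r + 17 = 0
Roots: r = 1 ± 4i (complex conjugates)
General solution: y = e^x(C₁cos(4x) + C₂sin(4x))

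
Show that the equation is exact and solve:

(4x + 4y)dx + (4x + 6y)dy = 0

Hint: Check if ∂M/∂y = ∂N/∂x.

Verify exactness: ∂M/∂y = ∂N/∂x ✓
Find F(x,y) such that ∂F/∂x = M, ∂F/∂y = N
Solution: 2x² + 4xy + 3y² = C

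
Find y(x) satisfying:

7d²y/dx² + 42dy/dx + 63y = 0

Characteristic equation: 7r² + 42r + 63 = 0
Divide by 7: r² + 6r + 9 = 0
Factored: (r + 3)² = 0
Repeated root: r = -3
General solution: y = (C₁ + C₂x)e^(-3x)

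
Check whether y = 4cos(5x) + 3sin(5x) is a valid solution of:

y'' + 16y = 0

Verification:
y'' = -100cos(5x) - 75sin(5x)
y'' + 16y ≠ 0 (frequency mismatch: got 25 instead of 16)

No, it is not a solution.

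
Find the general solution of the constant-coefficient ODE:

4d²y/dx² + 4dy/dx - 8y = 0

Characteristic equation: 4r² + 4r - 8 = 0
Divide by 4: r² + r - 2 = 0
Roots: r = 1, -2 (distinct real)
General solution: y = C₁e^x + C₂e^(-2x)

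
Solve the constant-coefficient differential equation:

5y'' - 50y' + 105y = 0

Characteristic equation: 5r² - 50r + 105 = 0
Divide by 5: r² - 10r + 21 = 0
Roots: r = 7, 3 (distinct real)
General solution: y = C₁e^(7x) + C₂e^(3x)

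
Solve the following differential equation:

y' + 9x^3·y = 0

Using integrating factor method:

General solution: y = Ce^(-9x^4/4)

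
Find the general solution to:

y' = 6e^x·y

Separating variables and integrating:
ln|y| = 6e^x + C

General solution: y = Ce^(6e^x)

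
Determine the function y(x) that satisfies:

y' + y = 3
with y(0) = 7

General solution: y = 3 + Ce^(-x)
Applying y(0) = 7: C = 7 - 3 = 4
Particular solution: y = 3 + 4e^(-x)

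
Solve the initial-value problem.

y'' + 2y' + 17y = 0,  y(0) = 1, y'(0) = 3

General solution: y = e^(-x)(C₁cos(4x) + C₂sin(4x))
Complex roots r = -1 ± 4i
Applying ICs: C₁ = 1, C₂ = 1
Particular solution: y = e^(-x)(cos(4x) + sin(4x))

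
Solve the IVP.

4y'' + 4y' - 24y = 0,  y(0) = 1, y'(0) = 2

General solution: y = C₁e^(2x) + C₂e^(-3x)
Applying ICs: C₁ = 1, C₂ = 0
Particular solution: y = e^(2x)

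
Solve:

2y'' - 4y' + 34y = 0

Characteristic equation: 2r² - 4r + 34 = 0
Divide by 2: r² - 2r + 17 = 0
Roots: r = 1 ± 4i (complex conjugates)
General solution: y = e^x(C₁cos(4x) + C₂sin(4x))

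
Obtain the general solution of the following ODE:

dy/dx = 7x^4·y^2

Separating variables and integrating:
-1/y = 7x^5/5 + C

General solution: y^-1 = (-7/5)x^5 + C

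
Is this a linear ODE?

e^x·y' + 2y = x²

Yes. Linear (y and its derivatives appear to the first power only, no products of y terms)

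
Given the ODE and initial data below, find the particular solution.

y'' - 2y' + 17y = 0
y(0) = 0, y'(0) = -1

General solution: y = e^x(C₁cos(4x) + C₂sin(4x))
Complex roots r = 1 ± 4i
Applying ICs: C₁ = 0, C₂ = -1/4
Particular solution: y = e^x(-(1/4)sin(4x))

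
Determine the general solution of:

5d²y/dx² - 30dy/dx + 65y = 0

Characteristic equation: 5r² - 30r + 65 = 0
Divide by 5: r² - 6r + 13 = 0
Roots: r = 3 ± 2i (complex conjugates)
General solution: y = e^(3x)(C₁cos(2x) + C₂sin(2x))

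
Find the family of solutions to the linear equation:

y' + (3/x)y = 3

Using integrating factor method:

General solution: y = (3/4)x + Cx^(-3)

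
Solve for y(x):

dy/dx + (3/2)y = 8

Using integrating factor method:

General solution: y = 16/3 + Ce^(-3x/2)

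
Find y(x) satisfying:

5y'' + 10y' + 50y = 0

Characteristic equation: 5r² + 10r + 50 = 0
Divide by 5: r² + 2r + 10 = 0
Roots: r = -1 ± 3i (complex conjugates)
General solution: y = e^(-x)(C₁cos(3x) + C₂sin(3x))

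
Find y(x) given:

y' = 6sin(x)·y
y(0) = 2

General solution: y = Ce^(-6cos(x))
Applying IC y(0) = 2:
Particular solution: y = 2e^(6(1-cos(x)))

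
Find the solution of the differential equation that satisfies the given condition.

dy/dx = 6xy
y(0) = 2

General solution: y = Ce^(3x²)
Applying IC y(0) = 2:
Particular solution: y = 2e^(3x²)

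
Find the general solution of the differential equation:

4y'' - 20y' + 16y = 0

Characteristic equation: 4r² - 20r + 16 = 0
Divide by 4: r² - 5r + 4 = 0
Roots: r = 4, 1 (distinct real)
General solution: y = C₁e^(4x) + C₂e^x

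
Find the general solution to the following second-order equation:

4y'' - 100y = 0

Characteristic equation: 4r² - 100 = 0
Divide by 4: r² - 25 = 0
Roots: r = 5, -5 (distinct real)
General solution: y = C₁e^(5x) + C₂e^(-5x)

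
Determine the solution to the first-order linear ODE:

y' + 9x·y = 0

Using integrating factor method:

General solution: y = Ce^(-9x^2/2)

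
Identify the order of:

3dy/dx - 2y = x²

The order is 1 (highest derivative is of order 1).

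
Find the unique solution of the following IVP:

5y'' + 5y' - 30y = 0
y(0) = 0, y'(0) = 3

General solution: y = C₁e^(2x) + C₂e^(-3x)
Applying ICs: C₁ = 3/5, C₂ = -3/5
Particular solution: y = (3/5)e^(2x) - (3/5)e^(-3x)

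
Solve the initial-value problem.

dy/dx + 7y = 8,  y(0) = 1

General solution: y = 8/7 + Ce^(-7x)
Applying y(0) = 1: C = 1 - 8/7 = -1/7
Particular solution: y = 8/7 - (1/7)e^(-7x)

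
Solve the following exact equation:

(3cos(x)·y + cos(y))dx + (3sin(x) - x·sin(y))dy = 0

Verify exactness: ∂M/∂y = ∂N/∂x ✓
Find F(x,y) such that ∂F/∂x = M, ∂F/∂y = N
Solution: 3sin(x)·y + x·cos(y) = C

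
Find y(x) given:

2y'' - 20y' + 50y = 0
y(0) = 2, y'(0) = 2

General solution: y = (C₁ + C₂x)e^(5x)
Repeated root r = 5
Applying ICs: C₁ = 2, C₂ = -8
Particular solution: y = (2 - 8x)e^(5x)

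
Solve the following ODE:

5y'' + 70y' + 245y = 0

Characteristic equation: 5r² + 70r + 245 = 0
Divide by 5: r² + 14r + 49 = 0
Factored: (r + 7)² = 0
Repeated root: r = -7
General solution: y = (C₁ + C₂x)e^(-7x)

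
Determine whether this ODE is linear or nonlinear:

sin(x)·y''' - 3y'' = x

Linear (y and its derivatives appear to the first power only, no products of y terms)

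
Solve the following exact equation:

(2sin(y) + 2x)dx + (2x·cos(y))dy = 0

Verify exactness: ∂M/∂y = ∂N/∂x ✓
Find F(x,y) such that ∂F/∂x = M, ∂F/∂y = N
Solution: 2x·sin(y) + x² = C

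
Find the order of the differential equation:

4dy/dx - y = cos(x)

The order is 1 (highest derivative is of order 1).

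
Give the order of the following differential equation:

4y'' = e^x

The order is 2 (highest derivative is of order 2).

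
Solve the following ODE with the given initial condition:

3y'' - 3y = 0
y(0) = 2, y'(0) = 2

General solution: y = C₁e^x + C₂e^(-x)
Applying ICs: C₁ = 2, C₂ = 0
Particular solution: y = 2e^x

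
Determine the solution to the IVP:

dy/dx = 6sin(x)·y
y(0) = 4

General solution: y = Ce^(-6cos(x))
Applying IC y(0) = 4:
Particular solution: y = 4e^(6(1-cos(x)))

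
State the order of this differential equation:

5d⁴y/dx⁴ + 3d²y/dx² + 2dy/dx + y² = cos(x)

The order is 4 (highest derivative is of order 4).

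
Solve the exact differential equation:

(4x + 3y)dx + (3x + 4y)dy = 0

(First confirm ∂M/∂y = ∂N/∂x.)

Verify exactness: ∂M/∂y = ∂N/∂x ✓
Find F(x,y) such that ∂F/∂x = M, ∂F/∂y = N
Solution: 2x² + 3xy + 2y² = C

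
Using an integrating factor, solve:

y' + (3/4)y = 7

Using integrating factor method:

General solution: y = 28/3 + Ce^(-3x/4)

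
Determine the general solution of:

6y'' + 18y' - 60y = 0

Characteristic equation: 6r² + 18r - 60 = 0
Divide by 6: r² + 3r - 10 = 0
Roots: r = 2, -5 (distinct real)
General solution: y = C₁e^(2x) + C₂e^(-5x)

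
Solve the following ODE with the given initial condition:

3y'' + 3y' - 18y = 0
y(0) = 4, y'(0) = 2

General solution: y = C₁e^(2x) + C₂e^(-3x)
Applying ICs: C₁ = 14/5, C₂ = 6/5
Particular solution: y = (14/5)e^(2x) + (6/5)e^(-3x)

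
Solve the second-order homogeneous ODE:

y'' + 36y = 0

Characteristic equation: r² + 36 = 0
Roots: r = ±6i (complex conjugates)
General solution: y = C₁cos(6x) + C₂sin(6x)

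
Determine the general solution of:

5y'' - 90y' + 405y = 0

Characteristic equation: 5r² - 90r + 405 = 0
Divide by 5: r² - 18r + 81 = 0
Factored: (r - 9)² = 0
Repeated root: r = 9
General solution: y = (C₁ + C₂x)e^(9x)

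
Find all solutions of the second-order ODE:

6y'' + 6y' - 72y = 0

Characteristic equation: 6r² + 6r - 72 = 0
Divide by 6: r² + r - 12 = 0
Roots: r = 3, -4 (distinct real)
General solution: y = C₁e^(3x) + C₂e^(-4x)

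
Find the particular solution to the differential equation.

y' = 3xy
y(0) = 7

General solution: y = Ce^(3x²/2)
Applying IC y(0) = 7:
Particular solution: y = 7e^(3x²/2)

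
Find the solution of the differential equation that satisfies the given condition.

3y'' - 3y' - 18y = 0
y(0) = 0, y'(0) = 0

General solution: y = C₁e^(3x) + C₂e^(-2x)
Applying ICs: C₁ = 0, C₂ = 0
Particular solution: y = 0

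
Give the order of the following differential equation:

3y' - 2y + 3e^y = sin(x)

The order is 1 (highest derivative is of order 1).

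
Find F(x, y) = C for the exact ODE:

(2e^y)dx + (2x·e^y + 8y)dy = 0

Verify exactness: ∂M/∂y = ∂N/∂x ✓
Find F(x,y) such that ∂F/∂x = M, ∂F/∂y = N
Solution: 2x·e^y + 4y² = C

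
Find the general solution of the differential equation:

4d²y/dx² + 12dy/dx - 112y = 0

Characteristic equation: 4r² + 12r - 112 = 0
Divide by 4: r² + 3r - 28 = 0
Roots: r = 4, -7 (distinct real)
General solution: y = C₁e^(4x) + C₂e^(-7x)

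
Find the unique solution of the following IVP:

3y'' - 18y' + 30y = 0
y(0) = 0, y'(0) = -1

General solution: y = e^(3x)(C₁cos(x) + C₂sin(x))
Complex roots r = 3 ± i
Applying ICs: C₁ = 0, C₂ = -1
Particular solution: y = e^(3x)(-sin(x))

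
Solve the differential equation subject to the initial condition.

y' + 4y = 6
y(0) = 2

General solution: y = 3/2 + Ce^(-4x)
Applying y(0) = 2: C = 2 - 3/2 = 1/2
Particular solution: y = 3/2 + (1/2)e^(-4x)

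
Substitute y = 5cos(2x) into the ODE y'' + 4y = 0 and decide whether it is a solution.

Verification:
y'' = -20cos(2x)
y'' + 4y = 0 ✓

Yes, it is a solution.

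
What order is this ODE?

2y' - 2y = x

The order is 1 (highest derivative is of order 1).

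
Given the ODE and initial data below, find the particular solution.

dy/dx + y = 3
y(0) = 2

General solution: y = 3 + Ce^(-x)
Applying y(0) = 2: C = 2 - 3 = -1
Particular solution: y = 3 - e^(-x)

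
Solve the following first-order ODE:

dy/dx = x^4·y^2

Separating variables and integrating:
-1/y = x^5/5 + C

General solution: y^-1 = (-1/5)x^5 + C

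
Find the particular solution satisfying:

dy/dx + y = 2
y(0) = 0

General solution: y = 2 + Ce^(-x)
Applying y(0) = 0: C = 0 - 2 = -2
Particular solution: y = 2 - 2e^(-x)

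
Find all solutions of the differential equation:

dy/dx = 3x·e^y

Separating variables and integrating:
-e^(-y) = 3x²/2 + C

General solution: y = -ln(C - 3x²/2)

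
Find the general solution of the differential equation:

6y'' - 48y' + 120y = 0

Characteristic equation: 6r² - 48r + 120 = 0
Divide by 6: r² - 8r + 20 = 0
Roots: r = 4 ± 2i (complex conjugates)
General solution: y = e^(4x)(C₁cos(2x) + C₂sin(2x))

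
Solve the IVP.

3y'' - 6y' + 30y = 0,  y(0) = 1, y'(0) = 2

General solution: y = e^x(C₁cos(3x) + C₂sin(3x))
Complex roots r = 1 ± 3i
Applying ICs: C₁ = 1, C₂ = 1/3
Particular solution: y = e^x(cos(3x) + (1/3)sin(3x))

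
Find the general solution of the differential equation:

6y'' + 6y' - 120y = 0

Characteristic equation: 6r² + 6r - 120 = 0
Divide by 6: r² + r - 20 = 0
Roots: r = 4, -5 (distinct real)
General solution: y = C₁e^(4x) + C₂e^(-5x)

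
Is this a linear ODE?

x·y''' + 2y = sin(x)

Yes. Linear (y and its derivatives appear to the first power only, no products of y terms)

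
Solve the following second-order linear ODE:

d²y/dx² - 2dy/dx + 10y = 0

Characteristic equation: r² - 2r + 10 = 0
Roots: r = 1 ± 3i (complex conjugates)
General solution: y = e^x(C₁cos(3x) + C₂sin(3x))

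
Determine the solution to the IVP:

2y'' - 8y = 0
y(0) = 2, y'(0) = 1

General solution: y = C₁e^(2x) + C₂e^(-2x)
Applying ICs: C₁ = 5/4, C₂ = 3/4
Particular solution: y = (5/4)e^(2x) + (3/4)e^(-2x)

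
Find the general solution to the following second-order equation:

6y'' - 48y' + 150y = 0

Characteristic equation: 6r² - 48r + 150 = 0
Divide by 6: r² - 8r + 25 = 0
Roots: r = 4 ± 3i (complex conjugates)
General solution: y = e^(4x)(C₁cos(3x) + C₂sin(3x))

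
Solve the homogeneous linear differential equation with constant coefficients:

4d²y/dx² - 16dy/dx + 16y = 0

Characteristic equation: 4r² - 16r + 16 = 0
Divide by 4: r² - 4r + 4 = 0
Factored: (r - 2)² = 0
Repeated root: r = 2
General solution: y = (C₁ + C₂x)e^(2x)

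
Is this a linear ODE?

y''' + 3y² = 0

No. Nonlinear (y² term)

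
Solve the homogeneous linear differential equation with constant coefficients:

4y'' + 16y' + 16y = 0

Characteristic equation: 4r² + 16r + 16 = 0
Divide by 4: r² + 4r + 4 = 0
Factored: (r + 2)² = 0
Repeated root: r = -2
General solution: y = (C₁ + C₂x)e^(-2x)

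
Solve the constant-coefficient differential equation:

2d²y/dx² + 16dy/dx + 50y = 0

Characteristic equation: 2r² + 16r + 50 = 0
Divide by 2: r² + 8r + 25 = 0
Roots: r = -4 ± 3i (complex conjugates)
General solution: y = e^(-4x)(C₁cos(3x) + C₂sin(3x))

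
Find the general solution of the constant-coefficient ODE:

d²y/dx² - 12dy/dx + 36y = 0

Characteristic equation: r² - 12r + 36 = 0
Factored: (r - 6)² = 0
Repeated root: r = 6
General solution: y = (C₁ + C₂x)e^(6x)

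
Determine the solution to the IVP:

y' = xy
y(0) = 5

General solution: y = Ce^(x²/2)
Applying IC y(0) = 5:
Particular solution: y = 5e^(x²/2)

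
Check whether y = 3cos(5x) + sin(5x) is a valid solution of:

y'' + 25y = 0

Verification:
y'' = -75cos(5x) - 25sin(5x)
y'' + 25y = 0 ✓

Yes, it is a solution.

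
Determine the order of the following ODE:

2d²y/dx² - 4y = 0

The order is 2 (highest derivative is of order 2).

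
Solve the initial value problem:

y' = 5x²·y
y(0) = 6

General solution: y = Ce^(5x³/3)
Applying IC y(0) = 6:
Particular solution: y = 6e^(5x³/3)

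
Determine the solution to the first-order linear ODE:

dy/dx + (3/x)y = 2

Using integrating factor method:

General solution: y = (1/2)x + Cx^(-3)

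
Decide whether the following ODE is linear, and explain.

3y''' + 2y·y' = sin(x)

Nonlinear (product y·y')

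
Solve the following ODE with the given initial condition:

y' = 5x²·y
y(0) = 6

General solution: y = Ce^(5x³/3)
Applying IC y(0) = 6:
Particular solution: y = 6e^(5x³/3)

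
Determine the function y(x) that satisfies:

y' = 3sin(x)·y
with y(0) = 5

General solution: y = Ce^(-3cos(x))
Applying IC y(0) = 5:
Particular solution: y = 5e^(3(1-cos(x)))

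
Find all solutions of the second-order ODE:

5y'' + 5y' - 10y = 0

Characteristic equation: 5r² + 5r - 10 = 0
Divide by 5: r² + r - 2 = 0
Roots: r = 1, -2 (distinct real)
General solution: y = C₁e^x + C₂e^(-2x)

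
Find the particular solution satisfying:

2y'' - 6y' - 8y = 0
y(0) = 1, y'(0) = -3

General solution: y = C₁e^(4x) + C₂e^(-x)
Applying ICs: C₁ = -2/5, C₂ = 7/5
Particular solution: y = -(2/5)e^(4x) + (7/5)e^(-x)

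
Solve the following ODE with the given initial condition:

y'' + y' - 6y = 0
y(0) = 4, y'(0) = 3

General solution: y = C₁e^(2x) + C₂e^(-3x)
Applying ICs: C₁ = 3, C₂ = 1
Particular solution: y = 3e^(2x) + e^(-3x)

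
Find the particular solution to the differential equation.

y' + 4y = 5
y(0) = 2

General solution: y = 5/4 + Ce^(-4x)
Applying y(0) = 2: C = 2 - 5/4 = 3/4
Particular solution: y = 5/4 + (3/4)e^(-4x)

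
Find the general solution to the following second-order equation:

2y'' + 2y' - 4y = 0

Characteristic equation: 2r² + 2r - 4 = 0
Divide by 2: r² + r - 2 = 0
Roots: r = 1, -2 (distinct real)
General solution: y = C₁e^x + C₂e^(-2x)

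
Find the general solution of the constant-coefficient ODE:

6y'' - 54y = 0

Characteristic equation: 6r² - 54 = 0
Divide by 6: r² - 9 = 0
Roots: r = 3, -3 (distinct real)
General solution: y = C₁e^(3x) + C₂e^(-3x)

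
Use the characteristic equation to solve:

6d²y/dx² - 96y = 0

Characteristic equation: 6r² - 96 = 0
Divide by 6: r² - 16 = 0
Roots: r = 4, -4 (distinct real)
General solution: y = C₁e^(4x) + C₂e^(-4x)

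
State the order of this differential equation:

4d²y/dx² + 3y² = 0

The order is 2 (highest derivative is of order 2).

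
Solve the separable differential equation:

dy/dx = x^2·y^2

Separating variables and integrating:
-1/y = x^3/3 + C

General solution: y^-1 = (-1/3)x^3 + C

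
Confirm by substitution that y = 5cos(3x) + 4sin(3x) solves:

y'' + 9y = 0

Verification:
y'' = -45cos(3x) - 36sin(3x)
y'' + 9y = 0 ✓

Yes, it is a solution.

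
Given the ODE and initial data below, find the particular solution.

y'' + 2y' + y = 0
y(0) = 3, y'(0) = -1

General solution: y = (C₁ + C₂x)e^(-x)
Repeated root r = -1
Applying ICs: C₁ = 3, C₂ = 2
Particular solution: y = (3 + 2x)e^(-x)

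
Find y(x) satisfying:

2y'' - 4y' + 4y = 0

Characteristic equation: 2r² - 4r + 4 = 0
Divide by 2: r² - 2r + 2 = 0
Roots: r = 1 ± i (complex conjugates)
General solution: y = e^x(C₁cos(x) + C₂sin(x))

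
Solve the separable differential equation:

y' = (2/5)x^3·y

Separating variables and integrating:
ln|y| = x^4/10 + C

General solution: y = Ce^(x^4/10)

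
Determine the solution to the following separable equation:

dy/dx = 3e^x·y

Separating variables and integrating:
ln|y| = 3e^x + C

General solution: y = Ce^(3e^x)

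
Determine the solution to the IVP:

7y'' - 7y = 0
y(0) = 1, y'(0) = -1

General solution: y = C₁e^x + C₂e^(-x)
Applying ICs: C₁ = 0, C₂ = 1
Particular solution: y = e^(-x)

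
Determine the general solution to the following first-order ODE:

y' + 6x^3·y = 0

Using integrating factor method:

General solution: y = Ce^(-3x^4/2)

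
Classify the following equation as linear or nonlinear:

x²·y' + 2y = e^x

Linear (y and its derivatives appear to the first power only, no products of y terms)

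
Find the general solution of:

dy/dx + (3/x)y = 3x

Using integrating factor method:

General solution: y = (3/5)x^2 + Cx^(-3)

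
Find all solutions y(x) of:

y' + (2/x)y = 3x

Using integrating factor method:

General solution: y = (3/4)x^2 + Cx^(-2)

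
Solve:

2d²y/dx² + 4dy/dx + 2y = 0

Characteristic equation: 2r² + 4r + 2 = 0
Divide by 2: r² + 2r + 1 = 0
Factored: (r + 1)² = 0
Repeated root: r = -1
General solution: y = (C₁ + C₂x)e^(-x)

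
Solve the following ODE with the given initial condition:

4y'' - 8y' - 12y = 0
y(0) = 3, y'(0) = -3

General solution: y = C₁e^(3x) + C₂e^(-x)
Applying ICs: C₁ = 0, C₂ = 3
Particular solution: y = 3e^(-x)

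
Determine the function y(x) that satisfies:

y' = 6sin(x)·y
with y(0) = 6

General solution: y = Ce^(-6cos(x))
Applying IC y(0) = 6:
Particular solution: y = 6e^(6(1-cos(x)))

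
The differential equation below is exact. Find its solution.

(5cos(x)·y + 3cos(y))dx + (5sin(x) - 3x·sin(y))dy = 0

Verify exactness: ∂M/∂y = ∂N/∂x ✓
Find F(x,y) such that ∂F/∂x = M, ∂F/∂y = N
Solution: 5sin(x)·y + 3x·cos(y) = C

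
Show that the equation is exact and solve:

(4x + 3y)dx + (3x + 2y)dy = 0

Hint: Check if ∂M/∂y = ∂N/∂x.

Verify exactness: ∂M/∂y = ∂N/∂x ✓
Find F(x,y) such that ∂F/∂x = M, ∂F/∂y = N
Solution: 2x² + 3xy + y² = C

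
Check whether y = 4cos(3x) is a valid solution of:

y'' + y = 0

Verification:
y'' = -36cos(3x)
y'' + y ≠ 0 (frequency mismatch: got 9 instead of 1)

No, it is not a solution.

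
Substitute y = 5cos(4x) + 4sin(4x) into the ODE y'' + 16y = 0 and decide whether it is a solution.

Verification:
y'' = -80cos(4x) - 64sin(4x)
y'' + 16y = 0 ✓

Yes, it is a solution.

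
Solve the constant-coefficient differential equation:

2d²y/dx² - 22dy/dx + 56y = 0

Characteristic equation: 2r² - 22r + 56 = 0
Divide by 2: r² - 11r + 28 = 0
Roots: r = 4, 7 (distinct real)
General solution: y = C₁e^(4x) + C₂e^(7x)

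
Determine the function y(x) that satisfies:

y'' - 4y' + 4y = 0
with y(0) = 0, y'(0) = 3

General solution: y = (C₁ + C₂x)e^(2x)
Repeated root r = 2
Applying ICs: C₁ = 0, C₂ = 3
Particular solution: y = 3xe^(2x)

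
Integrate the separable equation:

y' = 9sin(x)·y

Separating variables and integrating:
ln|y| = -9cos(x) + C

General solution: y = Ce^(-9cos(x))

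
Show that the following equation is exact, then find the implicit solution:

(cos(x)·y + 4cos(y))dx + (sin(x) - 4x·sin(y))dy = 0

Verify exactness: ∂M/∂y = ∂N/∂x ✓
Find F(x,y) such that ∂F/∂x = M, ∂F/∂y = N
Solution: sin(x)·y + 4x·cos(y) = C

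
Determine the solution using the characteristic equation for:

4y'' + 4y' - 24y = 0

Characteristic equation: 4r² + 4r - 24 = 0
Divide by 4: r² + r - 6 = 0
Roots: r = 2, -3 (distinct real)
General solution: y = C₁e^(2x) + C₂e^(-3x)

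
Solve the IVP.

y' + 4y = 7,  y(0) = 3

General solution: y = 7/4 + Ce^(-4x)
Applying y(0) = 3: C = 3 - 7/4 = 5/4
Particular solution: y = 7/4 + (5/4)e^(-4x)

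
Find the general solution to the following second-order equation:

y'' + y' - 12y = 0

Characteristic equation: r² + r - 12 = 0
Roots: r = 3, -4 (distinct real)
General solution: y = C₁e^(3x) + C₂e^(-4x)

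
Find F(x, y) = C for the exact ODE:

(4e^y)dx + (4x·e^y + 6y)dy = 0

Verify exactness: ∂M/∂y = ∂N/∂x ✓
Find F(x,y) such that ∂F/∂x = M, ∂F/∂y = N
Solution: 4x·e^y + 3y² = C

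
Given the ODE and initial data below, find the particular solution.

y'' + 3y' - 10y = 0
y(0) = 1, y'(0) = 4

General solution: y = C₁e^(2x) + C₂e^(-5x)
Applying ICs: C₁ = 9/7, C₂ = -2/7
Particular solution: y = (9/7)e^(2x) - (2/7)e^(-5x)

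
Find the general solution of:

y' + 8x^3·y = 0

Using integrating factor method:

General solution: y = Ce^(-2x^4)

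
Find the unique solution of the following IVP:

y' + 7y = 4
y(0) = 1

General solution: y = 4/7 + Ce^(-7x)
Applying y(0) = 1: C = 1 - 4/7 = 3/7
Particular solution: y = 4/7 + (3/7)e^(-7x)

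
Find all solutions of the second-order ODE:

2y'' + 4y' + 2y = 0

Characteristic equation: 2r² + 4r + 2 = 0
Divide by 2: r² + 2r + 1 = 0
Factored: (r + 1)² = 0
Repeated root: r = -1
General solution: y = (C₁ + C₂x)e^(-x)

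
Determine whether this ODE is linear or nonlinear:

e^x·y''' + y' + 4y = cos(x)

Linear (y and its derivatives appear to the first power only, no products of y terms)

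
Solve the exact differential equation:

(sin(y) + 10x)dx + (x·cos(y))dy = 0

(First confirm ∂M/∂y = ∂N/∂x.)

Verify exactness: ∂M/∂y = ∂N/∂x ✓
Find F(x,y) such that ∂F/∂x = M, ∂F/∂y = N
Solution: x·sin(y) + 5x² = C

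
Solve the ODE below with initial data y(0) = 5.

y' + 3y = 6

General solution: y = 2 + Ce^(-3x)
Applying y(0) = 5: C = 5 - 2 = 3
Particular solution: y = 2 + 3e^(-3x)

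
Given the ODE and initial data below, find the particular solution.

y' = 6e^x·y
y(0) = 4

General solution: y = Ce^(6e^x)
Applying IC y(0) = 4:
Particular solution: y = 4e^(6(e^x - 1))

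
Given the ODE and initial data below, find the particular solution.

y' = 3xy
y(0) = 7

General solution: y = Ce^(3x²/2)
Applying IC y(0) = 7:
Particular solution: y = 7e^(3x²/2)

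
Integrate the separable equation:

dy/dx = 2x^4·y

Separating variables and integrating:
ln|y| = 2x^5/5 + C

General solution: y = Ce^(2x^5/5)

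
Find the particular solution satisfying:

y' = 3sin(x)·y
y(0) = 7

General solution: y = Ce^(-3cos(x))
Applying IC y(0) = 7:
Particular solution: y = 7e^(3(1-cos(x)))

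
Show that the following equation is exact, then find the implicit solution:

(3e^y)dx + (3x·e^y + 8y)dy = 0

Verify exactness: ∂M/∂y = ∂N/∂x ✓
Find F(x,y) such that ∂F/∂x = M, ∂F/∂y = N
Solution: 3x·e^y + 4y² = C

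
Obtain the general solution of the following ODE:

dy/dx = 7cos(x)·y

Separating variables and integrating:
ln|y| = 7sin(x) + C

General solution: y = Ce^(7sin(x))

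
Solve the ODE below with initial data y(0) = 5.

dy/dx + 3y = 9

General solution: y = 3 + Ce^(-3x)
Applying y(0) = 5: C = 5 - 3 = 2
Particular solution: y = 3 + 2e^(-3x)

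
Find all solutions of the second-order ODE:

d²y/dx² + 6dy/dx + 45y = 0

Characteristic equation: r² + 6r + 45 = 0
Roots: r = -3 ± 6i (complex conjugates)
General solution: y = e^(-3x)(C₁cos(6x) + C₂sin(6x))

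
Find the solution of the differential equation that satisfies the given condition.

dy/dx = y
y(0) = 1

General solution: y = Ce^x
Applying IC y(0) = 1:
Particular solution: y = e^x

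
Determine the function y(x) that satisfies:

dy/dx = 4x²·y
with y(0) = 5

General solution: y = Ce^(4x³/3)
Applying IC y(0) = 5:
Particular solution: y = 5e^(4x³/3)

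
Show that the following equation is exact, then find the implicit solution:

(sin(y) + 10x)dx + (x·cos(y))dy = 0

Verify exactness: ∂M/∂y = ∂N/∂x ✓
Find F(x,y) such that ∂F/∂x = M, ∂F/∂y = N
Solution: x·sin(y) + 5x² = C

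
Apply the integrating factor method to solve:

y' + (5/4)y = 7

Using integrating factor method:

General solution: y = 28/5 + Ce^(-5x/4)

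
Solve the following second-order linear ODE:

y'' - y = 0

Characteristic equation: r² - 1 = 0
Roots: r = 1, -1 (distinct real)
General solution: y = C₁e^x + C₂e^(-x)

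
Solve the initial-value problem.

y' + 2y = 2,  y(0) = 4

General solution: y = 1 + Ce^(-2x)
Applying y(0) = 4: C = 4 - 1 = 3
Particular solution: y = 1 + 3e^(-2x)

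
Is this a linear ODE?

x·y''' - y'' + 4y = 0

Yes. Linear (y and its derivatives appear to the first power only, no products of y terms)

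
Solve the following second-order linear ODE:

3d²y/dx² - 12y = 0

Characteristic equation: 3r² - 12 = 0
Divide by 3: r² - 4 = 0
Roots: r = 2, -2 (distinct real)
General solution: y = C₁e^(2x) + C₂e^(-2x)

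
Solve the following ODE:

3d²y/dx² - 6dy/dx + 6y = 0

Characteristic equation: 3r² - 6r + 6 = 0
Divide by 3: r² - 2r + 2 = 0
Roots: r = 1 ± i (complex conjugates)
General solution: y = e^x(C₁cos(x) + C₂sin(x))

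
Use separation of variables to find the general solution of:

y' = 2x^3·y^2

Separating variables and integrating:
-1/y = x^4/2 + C

General solution: y^-1 = (-1/2)x^4 + C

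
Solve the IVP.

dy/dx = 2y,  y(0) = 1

General solution: y = Ce^(2x)
Applying IC y(0) = 1:
Particular solution: y = e^(2x)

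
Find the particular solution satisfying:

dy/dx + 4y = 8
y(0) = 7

General solution: y = 2 + Ce^(-4x)
Applying y(0) = 7: C = 7 - 2 = 5
Particular solution: y = 2 + 5e^(-4x)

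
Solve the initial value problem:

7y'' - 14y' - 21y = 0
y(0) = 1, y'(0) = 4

General solution: y = C₁e^(3x) + C₂e^(-x)
Applying ICs: C₁ = 5/4, C₂ = -1/4
Particular solution: y = (5/4)e^(3x) - (1/4)e^(-x)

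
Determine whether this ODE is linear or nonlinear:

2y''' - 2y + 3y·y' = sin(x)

Nonlinear (product y·y')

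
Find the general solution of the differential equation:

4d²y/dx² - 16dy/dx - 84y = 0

Characteristic equation: 4r² - 16r - 84 = 0
Divide by 4: r² - 4r - 21 = 0
Roots: r = 7, -3 (distinct real)
General solution: y = C₁e^(7x) + C₂e^(-3x)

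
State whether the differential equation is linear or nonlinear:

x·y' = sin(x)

Linear (y and its derivatives appear to the first power only, no products of y terms)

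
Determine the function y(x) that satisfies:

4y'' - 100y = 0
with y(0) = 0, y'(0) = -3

General solution: y = C₁e^(5x) + C₂e^(-5x)
Applying ICs: C₁ = -3/10, C₂ = 3/10
Particular solution: y = -(3/10)e^(5x) + (3/10)e^(-5x)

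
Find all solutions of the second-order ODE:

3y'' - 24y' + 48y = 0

Characteristic equation: 3r² - 24r + 48 = 0
Divide by 3: r² - 8r + 16 = 0
Factored: (r - 4)² = 0
Repeated root: r = 4
General solution: y = (C₁ + C₂x)e^(4x)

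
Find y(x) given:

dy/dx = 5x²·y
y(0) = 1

General solution: y = Ce^(5x³/3)
Applying IC y(0) = 1:
Particular solution: y = e^(5x³/3)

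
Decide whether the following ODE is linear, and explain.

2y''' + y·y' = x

Nonlinear (product y·y')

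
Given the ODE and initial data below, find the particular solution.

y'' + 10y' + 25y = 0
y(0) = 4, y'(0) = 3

General solution: y = (C₁ + C₂x)e^(-5x)
Repeated root r = -5
Applying ICs: C₁ = 4, C₂ = 23
Particular solution: y = (4 + 23x)e^(-5x)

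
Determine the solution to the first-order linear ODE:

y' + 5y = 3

Using integrating factor method:

General solution: y = 3/5 + Ce^(-5x)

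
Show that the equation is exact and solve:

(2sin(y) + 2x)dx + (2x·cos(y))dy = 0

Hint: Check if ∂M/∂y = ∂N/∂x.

Verify exactness: ∂M/∂y = ∂N/∂x ✓
Find F(x,y) such that ∂F/∂x = M, ∂F/∂y = N
Solution: 2x·sin(y) + x² = C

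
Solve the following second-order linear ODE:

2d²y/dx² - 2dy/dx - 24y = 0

Characteristic equation: 2r² - 2r - 24 = 0
Divide by 2: r² - r - 12 = 0
Roots: r = 4, -3 (distinct real)
General solution: y = C₁e^(4x) + C₂e^(-3x)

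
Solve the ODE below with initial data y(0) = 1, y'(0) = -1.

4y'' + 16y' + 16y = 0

General solution: y = (C₁ + C₂x)e^(-2x)
Repeated root r = -2
Applying ICs: C₁ = 1, C₂ = 1
Particular solution: y = (1 + x)e^(-2x)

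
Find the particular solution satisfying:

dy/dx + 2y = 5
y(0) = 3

General solution: y = 5/2 + Ce^(-2x)
Applying y(0) = 3: C = 3 - 5/2 = 1/2
Particular solution: y = 5/2 + (1/2)e^(-2x)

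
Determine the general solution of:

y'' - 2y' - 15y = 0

Characteristic equation: r² - 2r - 15 = 0
Roots: r = 5, -3 (distinct real)
General solution: y = C₁e^(5x) + C₂e^(-3x)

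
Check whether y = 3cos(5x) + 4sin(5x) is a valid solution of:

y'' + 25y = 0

Verification:
y'' = -75cos(5x) - 100sin(5x)
y'' + 25y = 0 ✓

Yes, it is a solution.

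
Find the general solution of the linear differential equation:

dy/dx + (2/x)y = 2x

Using integrating factor method:

General solution: y = (1/2)x^2 + Cx^(-2)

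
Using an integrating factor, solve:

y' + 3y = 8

Using integrating factor method:

General solution: y = 8/3 + Ce^(-3x)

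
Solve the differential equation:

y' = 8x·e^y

Separating variables and integrating:
-e^(-y) = 4x² + C

General solution: y = -ln(C - 4x²)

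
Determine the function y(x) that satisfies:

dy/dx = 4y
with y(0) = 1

General solution: y = Ce^(4x)
Applying IC y(0) = 1:
Particular solution: y = e^(4x)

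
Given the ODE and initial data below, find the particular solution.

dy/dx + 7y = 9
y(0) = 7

General solution: y = 9/7 + Ce^(-7x)
Applying y(0) = 7: C = 7 - 9/7 = 40/7
Particular solution: y = 9/7 + (40/7)e^(-7x)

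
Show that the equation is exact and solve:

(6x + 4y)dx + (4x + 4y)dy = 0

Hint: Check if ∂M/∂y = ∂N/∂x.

Verify exactness: ∂M/∂y = ∂N/∂x ✓
Find F(x,y) such that ∂F/∂x = M, ∂F/∂y = N
Solution: 3x² + 4xy + 2y² = C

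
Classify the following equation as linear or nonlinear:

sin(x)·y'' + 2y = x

Linear (y and its derivatives appear to the first power only, no products of y terms)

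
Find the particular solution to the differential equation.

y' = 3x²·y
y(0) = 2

General solution: y = Ce^(x³)
Applying IC y(0) = 2:
Particular solution: y = 2e^(x³)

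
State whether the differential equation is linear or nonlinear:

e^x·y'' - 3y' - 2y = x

Linear (y and its derivatives appear to the first power only, no products of y terms)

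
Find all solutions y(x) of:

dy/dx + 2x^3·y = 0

Using integrating factor method:

General solution: y = Ce^(-x^4/2)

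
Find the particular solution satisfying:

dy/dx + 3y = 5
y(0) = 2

General solution: y = 5/3 + Ce^(-3x)
Applying y(0) = 2: C = 2 - 5/3 = 1/3
Particular solution: y = 5/3 + (1/3)e^(-3x)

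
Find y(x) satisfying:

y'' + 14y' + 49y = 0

Characteristic equation: r² + 14r + 49 = 0
Factored: (r + 7)² = 0
Repeated root: r = -7
General solution: y = (C₁ + C₂x)e^(-7x)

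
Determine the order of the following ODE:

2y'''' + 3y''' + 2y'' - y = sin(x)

The order is 4 (highest derivative is of order 4).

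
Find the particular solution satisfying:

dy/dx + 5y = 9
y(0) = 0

General solution: y = 9/5 + Ce^(-5x)
Applying y(0) = 0: C = 0 - 9/5 = -9/5
Particular solution: y = 9/5 - (9/5)e^(-5x)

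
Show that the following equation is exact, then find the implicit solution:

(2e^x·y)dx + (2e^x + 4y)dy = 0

Verify exactness: ∂M/∂y = ∂N/∂x ✓
Find F(x,y) such that ∂F/∂x = M, ∂F/∂y = N
Solution: 2e^x·y + 2y² = C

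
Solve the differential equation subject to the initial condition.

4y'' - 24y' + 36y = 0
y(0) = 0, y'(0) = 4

General solution: y = (C₁ + C₂x)e^(3x)
Repeated root r = 3
Applying ICs: C₁ = 0, C₂ = 4
Particular solution: y = 4xe^(3x)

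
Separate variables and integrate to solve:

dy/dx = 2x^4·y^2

Separating variables and integrating:
-1/y = 2x^5/5 + C

General solution: y^-1 = (-2/5)x^5 + C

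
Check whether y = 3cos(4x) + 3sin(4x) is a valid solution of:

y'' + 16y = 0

Verification:
y'' = -48cos(4x) - 48sin(4x)
y'' + 16y = 0 ✓

Yes, it is a solution.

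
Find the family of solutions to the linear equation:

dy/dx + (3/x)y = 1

Using integrating factor method:

General solution: y = (1/4)x + Cx^(-3)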